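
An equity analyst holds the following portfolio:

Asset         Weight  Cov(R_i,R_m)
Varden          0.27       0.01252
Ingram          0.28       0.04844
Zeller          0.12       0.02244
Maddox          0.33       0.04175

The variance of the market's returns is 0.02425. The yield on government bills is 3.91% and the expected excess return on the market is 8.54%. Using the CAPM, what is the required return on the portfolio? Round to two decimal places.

15.68%

β_Varden = 0.01252 / 0.02425 = 0.5163
β_Ingram = 0.04844 / 0.02425 = 1.9975
β_Zeller = 0.02244 / 0.02425 = 0.9254
β_Maddox = 0.04175 / 0.02425 = 1.7216
β_P = Σ w_i β_i = 0.27×0.5163 + 0.28×1.9975 + 0.12×0.9254 + 0.33×1.7216 = 1.3779
E(R_P) = R_f + β_P × MRP = 3.91% + 1.3779 × 8.54% = 15.68%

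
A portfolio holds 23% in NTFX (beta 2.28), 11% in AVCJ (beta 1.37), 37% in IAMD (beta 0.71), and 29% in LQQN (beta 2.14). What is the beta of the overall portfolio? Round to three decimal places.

1.558

β_P = Σ w_i β_i = 0.23×2.28 + 0.11×1.37 + 0.37×0.71 + 0.29×2.14 = 1.5584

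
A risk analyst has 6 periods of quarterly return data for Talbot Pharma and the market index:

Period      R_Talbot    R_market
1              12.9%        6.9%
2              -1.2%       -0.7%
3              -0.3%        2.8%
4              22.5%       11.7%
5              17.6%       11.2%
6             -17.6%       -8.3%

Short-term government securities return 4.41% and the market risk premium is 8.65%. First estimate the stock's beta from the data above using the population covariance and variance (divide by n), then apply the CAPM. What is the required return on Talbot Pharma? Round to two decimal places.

20.93%

Mean R_i = (12.9 − 1.2 − 0.3 + 22.5 + 17.6 − 17.6) / 6 = 5.6500%
Mean R_m = (6.9 − 0.7 + 2.8 + 11.7 + 11.2 − 8.3) / 6 = 3.9333%
Σ(R_i − R̄_i)(R_m − R̄_m) = 562.1200  ⇒  Cov = 562.1200 / 6 = 93.6867
Σ(R_m − R̄_m)² = 294.3333  ⇒  Var(R_m) = 294.3333 / 6 = 49.0556
β = Cov / Var(R_m) = 93.6867 / 49.0556 = 1.9098
E(R) = R_f + β × MRP = 4.41% + 1.9098 × 8.65% = 20.93%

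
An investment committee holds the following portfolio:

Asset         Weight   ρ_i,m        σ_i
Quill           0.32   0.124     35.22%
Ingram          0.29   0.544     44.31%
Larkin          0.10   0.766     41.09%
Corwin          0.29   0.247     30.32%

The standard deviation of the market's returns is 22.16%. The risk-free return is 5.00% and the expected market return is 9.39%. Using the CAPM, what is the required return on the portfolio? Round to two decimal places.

7.72%

β_Quill = 0.124 × 35.22% / 22.16% = 0.1971
β_Ingram = 0.544 × 44.31% / 22.16% = 1.0878
β_Larkin = 0.766 × 41.09% / 22.16% = 1.4203
β_Corwin = 0.247 × 30.32% / 22.16% = 0.3380
β_P = Σ w_i β_i = 0.32×0.1971 + 0.29×1.0878 + 0.10×1.4203 + 0.29×0.3380 = 0.6186
MRP = 9.39% − 5.00% = 4.39%
E(R_P) = R_f + β_P × MRP = 5.00% + 0.6186 × 4.39% = 7.72%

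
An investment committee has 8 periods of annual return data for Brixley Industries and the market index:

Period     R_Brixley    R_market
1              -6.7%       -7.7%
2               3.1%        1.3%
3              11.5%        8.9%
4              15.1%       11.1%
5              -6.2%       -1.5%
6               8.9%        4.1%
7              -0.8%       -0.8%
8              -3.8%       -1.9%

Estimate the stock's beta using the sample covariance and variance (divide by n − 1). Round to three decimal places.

1.302

Mean R_i = (-6.7 + 3.1 + 11.5 + 15.1 − 6.2 + 8.9 − 0.8 − 3.8) / 8 = 2.6375%
Mean R_m = (-7.7 + 1.3 + 8.9 + 11.1 − 1.5 + 4.1 − 0.8 − 1.9) / 8 = 1.6875%
Σ(R_i − R̄_i)(R_m − R̄_m) = 343.6238  ⇒  Cov = 343.6238 / 7 = 49.0891
Σ(R_m − R̄_m)² = 263.9288  ⇒  Var(R_m) = 263.9288 / 7 = 37.7041
β = Cov / Var(R_m) = 49.0891 / 37.7041 = 1.3020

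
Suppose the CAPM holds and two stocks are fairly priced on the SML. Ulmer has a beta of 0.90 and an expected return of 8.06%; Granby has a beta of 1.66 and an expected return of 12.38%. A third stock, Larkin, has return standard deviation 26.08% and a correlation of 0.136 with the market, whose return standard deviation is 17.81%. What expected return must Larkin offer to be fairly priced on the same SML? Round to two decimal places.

4.08%

MRP = (12.38% − 8.06%) / (1.66 − 0.90) = 5.6842%
R_f = 8.06% − 0.90 × 5.6842% = 2.9442%
β_Larkin = ρ·σ_i/σ_m = 0.136 × 26.08 / 17.81 = 0.1992
E(R_Larkin) = R_f + β × MRP = 2.9442% + 0.1992 × 5.6842% = 4.08%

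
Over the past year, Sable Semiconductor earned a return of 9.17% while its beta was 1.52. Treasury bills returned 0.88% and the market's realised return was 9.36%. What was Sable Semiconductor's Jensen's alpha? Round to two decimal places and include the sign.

Market excess return = 9.36% − 0.88% = 8.48%
CAPM benchmark = R_f + β(R_m − R_f) = 0.88% + 1.52 × 8.48% = 13.7696%
α = actual − benchmark = 9.17% − 13.7696% = -4.60%

-4.60%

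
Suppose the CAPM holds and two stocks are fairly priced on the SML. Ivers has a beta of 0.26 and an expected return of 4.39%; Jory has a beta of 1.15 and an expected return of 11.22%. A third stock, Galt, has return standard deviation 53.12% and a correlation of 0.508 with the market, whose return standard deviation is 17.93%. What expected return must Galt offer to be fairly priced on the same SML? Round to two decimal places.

13.94%

MRP = (11.22% − 4.39%) / (1.15 − 0.26) = 7.6742%
R_f = 4.39% − 0.26 × 7.6742% = 2.3947%
β_Galt = ρ·σ_i/σ_m = 0.508 × 53.12 / 17.93 = 1.5050
E(R_Galt) = R_f + β × MRP = 2.3947% + 1.5050 × 7.6742% = 13.94%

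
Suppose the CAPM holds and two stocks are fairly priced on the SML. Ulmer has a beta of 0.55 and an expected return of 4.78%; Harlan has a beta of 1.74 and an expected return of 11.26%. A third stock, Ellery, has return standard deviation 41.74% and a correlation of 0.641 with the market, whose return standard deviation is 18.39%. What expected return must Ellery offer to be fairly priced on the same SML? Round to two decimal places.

9.71%

MRP = (11.26% − 4.78%) / (1.74 − 0.55) = 5.4454%
R_f = 4.78% − 0.55 × 5.4454% = 1.7850%
β_Ellery = ρ·σ_i/σ_m = 0.641 × 41.74 / 18.39 = 1.4549
E(R_Ellery) = R_f + β × MRP = 1.7850% + 1.4549 × 5.4454% = 9.71%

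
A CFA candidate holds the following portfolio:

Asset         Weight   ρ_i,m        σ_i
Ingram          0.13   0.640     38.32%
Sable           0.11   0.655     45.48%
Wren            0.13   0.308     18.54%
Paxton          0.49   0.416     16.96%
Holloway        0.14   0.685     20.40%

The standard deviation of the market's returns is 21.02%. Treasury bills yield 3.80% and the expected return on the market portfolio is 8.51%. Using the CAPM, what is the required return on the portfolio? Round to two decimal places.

6.63%

β_Ingram = 0.640 × 38.32% / 21.02% = 1.1667
β_Sable = 0.655 × 45.48% / 21.02% = 1.4172
β_Wren = 0.308 × 18.54% / 21.02% = 0.2717
β_Paxton = 0.416 × 16.96% / 21.02% = 0.3356
β_Holloway = 0.685 × 20.40% / 21.02% = 0.6648
β_P = Σ w_i β_i = 0.13×1.1667 + 0.11×1.4172 + 0.13×0.2717 + 0.49×0.3356 + 0.14×0.6648 = 0.6004
MRP = 8.51% − 3.80% = 4.71%
E(R_P) = R_f + β_P × MRP = 3.80% + 0.6004 × 4.71% = 6.63%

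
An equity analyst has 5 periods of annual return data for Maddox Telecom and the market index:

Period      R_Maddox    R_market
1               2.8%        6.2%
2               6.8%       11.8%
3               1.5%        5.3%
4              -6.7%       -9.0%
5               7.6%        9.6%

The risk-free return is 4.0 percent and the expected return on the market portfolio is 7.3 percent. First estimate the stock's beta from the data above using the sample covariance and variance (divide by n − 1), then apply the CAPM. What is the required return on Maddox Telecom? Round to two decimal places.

6.26%

Mean R_i = (2.8 + 6.8 + 1.5 − 6.7 + 7.6) / 5 = 2.4000%
Mean R_m = (6.2 + 11.8 + 5.3 − 9.0 + 9.6) / 5 = 4.7800%
Σ(R_i − R̄_i)(R_m − R̄_m) = 181.4500  ⇒  Cov = 181.4500 / 4 = 45.3625
Σ(R_m − R̄_m)² = 264.6880  ⇒  Var(R_m) = 264.6880 / 4 = 66.1720
β = Cov / Var(R_m) = 45.3625 / 66.1720 = 0.6855
MRP = 7.3% − 4.0% = 3.30%
E(R) = R_f + β × MRP = 4.0% + 0.6855 × 3.3% = 6.26%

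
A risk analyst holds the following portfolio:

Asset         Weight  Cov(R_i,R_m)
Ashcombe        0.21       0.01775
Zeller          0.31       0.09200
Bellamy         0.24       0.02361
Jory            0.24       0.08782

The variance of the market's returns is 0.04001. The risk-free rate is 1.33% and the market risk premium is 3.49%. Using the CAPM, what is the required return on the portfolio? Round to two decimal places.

6.48%

β_Ashcombe = 0.01775 / 0.04001 = 0.4436
β_Zeller = 0.09200 / 0.04001 = 2.2994
β_Bellamy = 0.02361 / 0.04001 = 0.5901
β_Jory = 0.08782 / 0.04001 = 2.1950
β_P = Σ w_i β_i = 0.21×0.4436 + 0.31×2.2994 + 0.24×0.5901 + 0.24×2.1950 = 1.4744
E(R_P) = R_f + β_P × MRP = 1.33% + 1.4744 × 3.49% = 6.48%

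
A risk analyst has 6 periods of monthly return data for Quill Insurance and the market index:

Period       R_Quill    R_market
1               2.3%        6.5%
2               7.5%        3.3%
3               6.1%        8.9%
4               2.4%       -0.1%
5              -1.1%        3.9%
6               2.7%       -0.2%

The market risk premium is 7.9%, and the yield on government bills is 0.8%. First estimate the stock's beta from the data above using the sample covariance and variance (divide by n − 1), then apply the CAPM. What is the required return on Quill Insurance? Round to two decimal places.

2.63%

Mean R_i = (2.3 + 7.5 + 6.1 + 2.4 − 1.1 + 2.7) / 6 = 3.3167%
Mean R_m = (6.5 + 3.3 + 8.9 − 0.1 + 3.9 − 0.2) / 6 = 3.7167%
Σ(R_i − R̄_i)(R_m − R̄_m) = 14.9583  ⇒  Cov = 14.9583 / 5 = 2.9917
Σ(R_m − R̄_m)² = 64.7283  ⇒  Var(R_m) = 64.7283 / 5 = 12.9457
β = Cov / Var(R_m) = 2.9917 / 12.9457 = 0.2311
E(R) = R_f + β × MRP = 0.8% + 0.2311 × 7.9% = 2.63%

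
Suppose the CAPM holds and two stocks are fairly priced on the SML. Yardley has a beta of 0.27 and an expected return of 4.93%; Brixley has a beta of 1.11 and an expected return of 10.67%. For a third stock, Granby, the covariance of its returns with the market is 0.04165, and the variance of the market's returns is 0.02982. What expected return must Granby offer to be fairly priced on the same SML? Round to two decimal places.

MRP = (10.67% − 4.93%) / (1.11 − 0.27) = 6.8333%
R_f = 4.93% − 0.27 × 6.8333% = 3.0850%
β_Granby = Cov / Var(R_m) = 0.04165 / 0.02982 = 1.3967
E(R_Granby) = R_f + β × MRP = 3.0850% + 1.3967 × 6.8333% = 12.63%

12.63%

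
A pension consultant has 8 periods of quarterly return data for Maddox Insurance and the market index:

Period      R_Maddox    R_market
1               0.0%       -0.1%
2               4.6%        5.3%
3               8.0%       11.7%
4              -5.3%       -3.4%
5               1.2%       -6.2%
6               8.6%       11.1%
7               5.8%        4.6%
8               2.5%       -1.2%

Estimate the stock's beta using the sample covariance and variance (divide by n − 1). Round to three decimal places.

0.592

Mean R_i = (0.0 + 4.6 + 8.0 − 5.3 + 1.2 + 8.6 + 5.8 + 2.5) / 8 = 3.1750%
Mean R_m = (-0.1 + 5.3 + 11.7 − 3.4 − 6.2 + 11.1 + 4.6 − 1.2) / 8 = 2.7250%
Σ(R_i − R̄_i)(R_m − R̄_m) = 178.4850  ⇒  Cov = 178.4850 / 7 = 25.4979
Σ(R_m − R̄_m)² = 301.3950  ⇒  Var(R_m) = 301.3950 / 7 = 43.0564
β = Cov / Var(R_m) = 25.4979 / 43.0564 = 0.5922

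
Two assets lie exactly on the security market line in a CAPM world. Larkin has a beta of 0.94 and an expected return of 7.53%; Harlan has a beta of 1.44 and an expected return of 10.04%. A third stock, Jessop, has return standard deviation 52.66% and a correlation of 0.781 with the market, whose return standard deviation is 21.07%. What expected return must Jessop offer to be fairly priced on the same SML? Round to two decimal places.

MRP = (10.04% − 7.53%) / (1.44 − 0.94) = 5.0200%
R_f = 7.53% − 0.94 × 5.0200% = 2.8112%
β_Jessop = ρ·σ_i/σ_m = 0.781 × 52.66 / 21.07 = 1.9519
E(R_Jessop) = R_f + β × MRP = 2.8112% + 1.9519 × 5.0200% = 12.61%

12.61%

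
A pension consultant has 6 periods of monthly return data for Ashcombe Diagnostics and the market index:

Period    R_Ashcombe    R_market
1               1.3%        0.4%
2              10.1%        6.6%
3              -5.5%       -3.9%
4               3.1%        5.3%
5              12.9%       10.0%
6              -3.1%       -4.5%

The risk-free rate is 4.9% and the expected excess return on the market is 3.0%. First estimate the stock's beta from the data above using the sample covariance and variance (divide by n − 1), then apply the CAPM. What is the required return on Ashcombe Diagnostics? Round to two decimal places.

Mean R_i = (1.3 + 10.1 − 5.5 + 3.1 + 12.9 − 3.1) / 6 = 3.1333%
Mean R_m = (0.4 + 6.6 − 3.9 + 5.3 + 10.0 − 4.5) / 6 = 2.3167%
Σ(R_i − R̄_i)(R_m − R̄_m) = 204.4567  ⇒  Cov = 204.4567 / 5 = 40.8913
Σ(R_m − R̄_m)² = 175.0683  ⇒  Var(R_m) = 175.0683 / 5 = 35.0137
β = Cov / Var(R_m) = 40.8913 / 35.0137 = 1.1679
E(R) = R_f + β × MRP = 4.9% + 1.1679 × 3.0% = 8.40%

8.40%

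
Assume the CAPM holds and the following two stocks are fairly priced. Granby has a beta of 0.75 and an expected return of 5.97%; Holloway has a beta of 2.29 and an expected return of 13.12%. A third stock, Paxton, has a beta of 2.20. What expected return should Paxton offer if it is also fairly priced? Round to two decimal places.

12.70%

MRP (SML slope) = (13.12% − 5.97%) / (2.29 − 0.75) = 7.15% / 1.54 = 4.6429%
R_f (intercept) = 5.97% − 0.75 × 4.6429% = 2.4878%
E(R_Paxton) = R_f + β × MRP = 2.4878% + 2.20 × 4.6429% = 12.70%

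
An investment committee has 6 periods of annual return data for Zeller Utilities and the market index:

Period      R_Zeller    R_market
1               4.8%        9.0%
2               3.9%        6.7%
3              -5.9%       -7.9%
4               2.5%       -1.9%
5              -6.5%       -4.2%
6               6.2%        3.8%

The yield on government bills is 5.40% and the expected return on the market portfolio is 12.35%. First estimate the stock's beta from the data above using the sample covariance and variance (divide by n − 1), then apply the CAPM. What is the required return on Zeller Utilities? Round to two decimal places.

Mean R_i = (4.8 + 3.9 − 5.9 + 2.5 − 6.5 + 6.2) / 6 = 0.8333%
Mean R_m = (9.0 + 6.7 − 7.9 − 1.9 − 4.2 + 3.8) / 6 = 0.9167%
Σ(R_i − R̄_i)(R_m − R̄_m) = 157.4667  ⇒  Cov = 157.4667 / 5 = 31.4933
Σ(R_m − R̄_m)² = 218.9483  ⇒  Var(R_m) = 218.9483 / 5 = 43.7897
β = Cov / Var(R_m) = 31.4933 / 43.7897 = 0.7192
MRP = 12.35% − 5.40% = 6.95%
E(R) = R_f + β × MRP = 5.40% + 0.7192 × 6.95% = 10.40%

10.40%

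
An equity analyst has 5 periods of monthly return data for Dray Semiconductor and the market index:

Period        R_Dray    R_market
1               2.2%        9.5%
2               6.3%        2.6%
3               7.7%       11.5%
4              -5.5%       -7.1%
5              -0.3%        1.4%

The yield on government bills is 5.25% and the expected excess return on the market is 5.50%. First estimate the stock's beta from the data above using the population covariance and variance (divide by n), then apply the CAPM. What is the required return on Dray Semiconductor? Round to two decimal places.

8.47%

Mean R_i = (2.2 + 6.3 + 7.7 − 5.5 − 0.3) / 5 = 2.0800%
Mean R_m = (9.5 + 2.6 + 11.5 − 7.1 + 1.4) / 5 = 3.5800%
Σ(R_i − R̄_i)(R_m − R̄_m) = 127.2280  ⇒  Cov = 127.2280 / 5 = 25.4456
Σ(R_m − R̄_m)² = 217.5480  ⇒  Var(R_m) = 217.5480 / 5 = 43.5096
β = Cov / Var(R_m) = 25.4456 / 43.5096 = 0.5848
E(R) = R_f + β × MRP = 5.25% + 0.5848 × 5.50% = 8.47%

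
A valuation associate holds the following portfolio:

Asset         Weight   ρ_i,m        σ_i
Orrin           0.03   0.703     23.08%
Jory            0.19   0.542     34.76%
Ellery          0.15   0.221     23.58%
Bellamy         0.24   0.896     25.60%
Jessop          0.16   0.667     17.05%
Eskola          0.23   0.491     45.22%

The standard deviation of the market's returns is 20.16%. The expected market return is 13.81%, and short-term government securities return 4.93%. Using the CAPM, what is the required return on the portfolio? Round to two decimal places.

β_Orrin = 0.703 × 23.08% / 20.16% = 0.8048
β_Jory = 0.542 × 34.76% / 20.16% = 0.9345
β_Ellery = 0.221 × 23.58% / 20.16% = 0.2585
β_Bellamy = 0.896 × 25.60% / 20.16% = 1.1378
β_Jessop = 0.667 × 17.05% / 20.16% = 0.5641
β_Eskola = 0.491 × 45.22% / 20.16% = 1.1013
β_P = Σ w_i β_i = 0.03×0.8048 + 0.19×0.9345 + 0.15×0.2585 + 0.24×1.1378 + 0.16×0.5641 + 0.23×1.1013 = 0.8571
MRP = 13.81% − 4.93% = 8.88%
E(R_P) = R_f + β_P × MRP = 4.93% + 0.8571 × 8.88% = 12.54%

12.54%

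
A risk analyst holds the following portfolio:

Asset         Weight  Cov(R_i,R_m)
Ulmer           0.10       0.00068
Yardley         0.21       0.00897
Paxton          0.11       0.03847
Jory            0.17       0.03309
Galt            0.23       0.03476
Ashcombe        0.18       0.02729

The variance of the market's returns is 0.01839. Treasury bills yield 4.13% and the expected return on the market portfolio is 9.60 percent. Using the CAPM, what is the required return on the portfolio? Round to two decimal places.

β_Ulmer = 0.00068 / 0.01839 = 0.0370
β_Yardley = 0.00897 / 0.01839 = 0.4878
β_Paxton = 0.03847 / 0.01839 = 2.0919
β_Jory = 0.03309 / 0.01839 = 1.7993
β_Galt = 0.03476 / 0.01839 = 1.8902
β_Ashcombe = 0.02729 / 0.01839 = 1.4840
β_P = Σ w_i β_i = 0.10×0.0370 + 0.21×0.4878 + 0.11×2.0919 + 0.17×1.7993 + 0.23×1.8902 + 0.18×1.4840 = 1.3440
MRP = 9.60% − 4.13% = 5.47%
E(R_P) = R_f + β_P × MRP = 4.13% + 1.3440 × 5.47% = 11.48%

11.48%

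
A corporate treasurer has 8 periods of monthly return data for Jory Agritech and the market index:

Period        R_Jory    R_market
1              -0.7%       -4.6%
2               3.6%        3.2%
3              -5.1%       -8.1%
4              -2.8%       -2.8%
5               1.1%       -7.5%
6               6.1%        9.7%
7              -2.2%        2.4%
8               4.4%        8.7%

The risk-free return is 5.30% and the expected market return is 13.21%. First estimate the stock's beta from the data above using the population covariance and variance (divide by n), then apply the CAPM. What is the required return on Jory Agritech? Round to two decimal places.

Mean R_i = (-0.7 + 3.6 − 5.1 − 2.8 + 1.1 + 6.1 − 2.2 + 4.4) / 8 = 0.5500%
Mean R_m = (-4.6 + 3.2 − 8.1 − 2.8 − 7.5 + 9.7 + 2.4 + 8.7) / 8 = 0.1250%
Σ(R_i − R̄_i)(R_m − R̄_m) = 147.2600  ⇒  Cov = 147.2600 / 8 = 18.4075
Σ(R_m − R̄_m)² = 336.5150  ⇒  Var(R_m) = 336.5150 / 8 = 42.0644
β = Cov / Var(R_m) = 18.4075 / 42.0644 = 0.4376
MRP = 13.21% − 5.30% = 7.91%
E(R) = R_f + β × MRP = 5.30% + 0.4376 × 7.91% = 8.76%

8.76%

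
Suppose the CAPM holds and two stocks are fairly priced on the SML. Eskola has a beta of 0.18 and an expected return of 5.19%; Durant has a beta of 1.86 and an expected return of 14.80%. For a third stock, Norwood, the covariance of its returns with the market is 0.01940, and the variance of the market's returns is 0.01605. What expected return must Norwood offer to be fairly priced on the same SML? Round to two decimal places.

11.07%

MRP = (14.80% − 5.19%) / (1.86 − 0.18) = 5.7202%
R_f = 5.19% − 0.18 × 5.7202% = 4.1604%
β_Norwood = Cov / Var(R_m) = 0.01940 / 0.01605 = 1.2087
E(R_Norwood) = R_f + β × MRP = 4.1604% + 1.2087 × 5.7202% = 11.07%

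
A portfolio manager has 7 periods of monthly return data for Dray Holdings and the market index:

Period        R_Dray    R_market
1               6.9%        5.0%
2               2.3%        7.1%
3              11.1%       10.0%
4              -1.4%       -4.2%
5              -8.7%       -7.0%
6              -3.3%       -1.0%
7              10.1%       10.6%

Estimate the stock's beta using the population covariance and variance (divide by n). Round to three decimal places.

0.979

Mean R_i = (6.9 + 2.3 + 11.1 − 1.4 − 8.7 − 3.3 + 10.1) / 7 = 2.4286%
Mean R_m = (5.0 + 7.1 + 10.0 − 4.2 − 7.0 − 1.0 + 10.6) / 7 = 2.9286%
Σ(R_i − R̄_i)(R_m − R̄_m) = 289.1843  ⇒  Cov = 289.1843 / 7 = 41.3120
Σ(R_m − R̄_m)² = 295.3743  ⇒  Var(R_m) = 295.3743 / 7 = 42.1963
β = Cov / Var(R_m) = 41.3120 / 42.1963 = 0.9790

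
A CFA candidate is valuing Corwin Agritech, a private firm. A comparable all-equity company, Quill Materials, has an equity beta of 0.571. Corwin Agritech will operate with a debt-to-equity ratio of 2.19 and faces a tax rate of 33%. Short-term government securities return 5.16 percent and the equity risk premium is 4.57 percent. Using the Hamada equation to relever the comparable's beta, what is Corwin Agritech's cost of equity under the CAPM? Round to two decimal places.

β_L = β_U × [1 + (1 − t)(D/E)] = 0.571 × [1 + (1 − 0.33) × 2.19]
    = 0.571 × [1 + 0.67 × 2.19] = 0.571 × 2.4673 = 1.4088
E(R) = R_f + β_L × MRP = 5.16% + 1.4088 × 4.57% = 11.60%

11.60%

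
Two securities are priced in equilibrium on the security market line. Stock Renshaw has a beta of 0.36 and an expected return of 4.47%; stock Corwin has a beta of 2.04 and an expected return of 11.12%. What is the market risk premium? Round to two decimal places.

Both satisfy E(R) = R_f + β·MRP, so the slope of the SML is
MRP = (11.12% − 4.47%) / (2.04 − 0.36) = 6.65% / 1.68 = 3.9583%

3.96%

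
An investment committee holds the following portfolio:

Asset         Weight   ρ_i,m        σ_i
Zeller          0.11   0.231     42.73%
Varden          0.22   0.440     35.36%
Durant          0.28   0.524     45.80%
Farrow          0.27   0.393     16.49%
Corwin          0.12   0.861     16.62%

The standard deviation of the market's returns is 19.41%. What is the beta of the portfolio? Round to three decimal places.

0.757

β_Zeller = 0.231 × 42.73% / 19.41% = 0.5085
β_Varden = 0.440 × 35.36% / 19.41% = 0.8016
β_Durant = 0.524 × 45.80% / 19.41% = 1.2364
β_Farrow = 0.393 × 16.49% / 19.41% = 0.3339
β_Corwin = 0.861 × 16.62% / 19.41% = 0.7372
β_P = Σ w_i β_i = 0.11×0.5085 + 0.22×0.8016 + 0.28×1.2364 + 0.27×0.3339 + 0.12×0.7372 = 0.7571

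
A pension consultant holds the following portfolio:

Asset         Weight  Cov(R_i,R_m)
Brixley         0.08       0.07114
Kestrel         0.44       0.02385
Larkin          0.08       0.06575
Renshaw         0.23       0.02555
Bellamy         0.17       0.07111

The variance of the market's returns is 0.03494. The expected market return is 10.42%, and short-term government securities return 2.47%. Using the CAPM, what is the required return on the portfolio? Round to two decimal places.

11.44%

β_Brixley = 0.07114 / 0.03494 = 2.0361
β_Kestrel = 0.02385 / 0.03494 = 0.6826
β_Larkin = 0.06575 / 0.03494 = 1.8818
β_Renshaw = 0.02555 / 0.03494 = 0.7313
β_Bellamy = 0.07111 / 0.03494 = 2.0352
β_P = Σ w_i β_i = 0.08×2.0361 + 0.44×0.6826 + 0.08×1.8818 + 0.23×0.7313 + 0.17×2.0352 = 1.1280
MRP = 10.42% − 2.47% = 7.95%
E(R_P) = R_f + β_P × MRP = 2.47% + 1.1280 × 7.95% = 11.44%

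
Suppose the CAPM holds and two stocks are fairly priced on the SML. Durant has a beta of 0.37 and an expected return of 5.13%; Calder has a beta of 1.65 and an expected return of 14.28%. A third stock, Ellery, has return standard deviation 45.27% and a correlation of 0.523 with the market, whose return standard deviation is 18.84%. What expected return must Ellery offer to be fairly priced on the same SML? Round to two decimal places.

MRP = (14.28% − 5.13%) / (1.65 − 0.37) = 7.1484%
R_f = 5.13% − 0.37 × 7.1484% = 2.4851%
β_Ellery = ρ·σ_i/σ_m = 0.523 × 45.27 / 18.84 = 1.2567
E(R_Ellery) = R_f + β × MRP = 2.4851% + 1.2567 × 7.1484% = 11.47%

11.47%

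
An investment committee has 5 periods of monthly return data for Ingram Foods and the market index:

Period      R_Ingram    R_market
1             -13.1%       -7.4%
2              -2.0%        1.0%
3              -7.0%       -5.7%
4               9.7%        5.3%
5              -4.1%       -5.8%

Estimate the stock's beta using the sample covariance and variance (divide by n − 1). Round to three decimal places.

1.425

Mean R_i = (-13.1 − 2.0 − 7.0 + 9.7 − 4.1) / 5 = -3.3000%
Mean R_m = (-7.4 + 1.0 − 5.7 + 5.3 − 5.8) / 5 = -2.5200%
Σ(R_i − R̄_i)(R_m − R̄_m) = 168.4500  ⇒  Cov = 168.4500 / 4 = 42.1125
Σ(R_m − R̄_m)² = 118.2280  ⇒  Var(R_m) = 118.2280 / 4 = 29.5570
β = Cov / Var(R_m) = 42.1125 / 29.5570 = 1.4248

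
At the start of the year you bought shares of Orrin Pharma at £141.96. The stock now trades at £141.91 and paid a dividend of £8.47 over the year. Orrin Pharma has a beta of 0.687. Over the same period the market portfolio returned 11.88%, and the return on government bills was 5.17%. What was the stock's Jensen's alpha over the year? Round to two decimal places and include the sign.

-3.85%

Realised HPR = (P1 + D1 − P0) / P0 = (141.91 + 8.47 − 141.96) / 141.96 = 8.42 / 141.96 = 5.9312%
MRP = 11.88% − 5.17% = 6.71%
CAPM required = R_f + β·MRP = 5.17% + 0.687 × 6.71% = 9.77977%
α = realised − required = 5.9312% − 9.77977% = -3.85%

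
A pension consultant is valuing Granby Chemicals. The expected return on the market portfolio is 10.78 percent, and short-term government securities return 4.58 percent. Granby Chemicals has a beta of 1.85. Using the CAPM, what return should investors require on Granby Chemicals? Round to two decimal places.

16.05%

Market risk premium = E(R_m) − R_f = 10.78% − 4.58% = 6.20%
E(R) = R_f + β × MRP = 4.58% + 1.85 × 6.20% = 16.05%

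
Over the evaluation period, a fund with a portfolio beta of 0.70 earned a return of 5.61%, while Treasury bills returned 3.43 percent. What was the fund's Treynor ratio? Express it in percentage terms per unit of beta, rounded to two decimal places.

3.11%

Treynor = (R_P − R_f) / β_P = (5.61% − 3.43%) / 0.7000 = 2.18% / 0.7000 = 3.11%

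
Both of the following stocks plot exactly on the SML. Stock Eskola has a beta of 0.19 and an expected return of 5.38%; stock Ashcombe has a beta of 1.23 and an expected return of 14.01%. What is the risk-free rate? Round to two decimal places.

Both satisfy E(R) = R_f + β·MRP, so the slope of the SML is
MRP = (14.01% − 5.38%) / (1.23 − 0.19) = 8.63% / 1.04 = 8.2981%
R_f = E(R_Eskola) − β_Eskola·MRP = 5.38% − 0.19 × 8.2981% = 3.8034%

3.80%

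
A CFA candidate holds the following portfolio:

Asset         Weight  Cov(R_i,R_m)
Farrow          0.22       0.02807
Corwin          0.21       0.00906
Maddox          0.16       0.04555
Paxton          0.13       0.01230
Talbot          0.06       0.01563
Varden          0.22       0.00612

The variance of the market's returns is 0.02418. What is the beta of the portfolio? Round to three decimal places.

0.796

β_Farrow = 0.02807 / 0.02418 = 1.1609
β_Corwin = 0.00906 / 0.02418 = 0.3747
β_Maddox = 0.04555 / 0.02418 = 1.8838
β_Paxton = 0.01230 / 0.02418 = 0.5087
β_Talbot = 0.01563 / 0.02418 = 0.6464
β_Varden = 0.00612 / 0.02418 = 0.2531
β_P = Σ w_i β_i = 0.22×1.1609 + 0.21×0.3747 + 0.16×1.8838 + 0.13×0.5087 + 0.06×0.6464 + 0.22×0.2531 = 0.7961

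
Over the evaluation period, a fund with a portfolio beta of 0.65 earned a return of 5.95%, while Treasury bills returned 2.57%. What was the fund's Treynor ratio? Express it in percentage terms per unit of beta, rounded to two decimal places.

Treynor = (R_P − R_f) / β_P = (5.95% − 2.57%) / 0.6500 = 3.38% / 0.6500 = 5.20%

5.20%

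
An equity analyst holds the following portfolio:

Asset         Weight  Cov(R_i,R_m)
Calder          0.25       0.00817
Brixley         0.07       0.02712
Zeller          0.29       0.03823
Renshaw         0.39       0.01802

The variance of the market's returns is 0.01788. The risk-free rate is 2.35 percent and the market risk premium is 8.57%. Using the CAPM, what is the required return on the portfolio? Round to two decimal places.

β_Calder = 0.00817 / 0.01788 = 0.4569
β_Brixley = 0.02712 / 0.01788 = 1.5168
β_Zeller = 0.03823 / 0.01788 = 2.1381
β_Renshaw = 0.01802 / 0.01788 = 1.0078
β_P = Σ w_i β_i = 0.25×0.4569 + 0.07×1.5168 + 0.29×2.1381 + 0.39×1.0078 = 1.2335
E(R_P) = R_f + β_P × MRP = 2.35% + 1.2335 × 8.57% = 12.92%

12.92%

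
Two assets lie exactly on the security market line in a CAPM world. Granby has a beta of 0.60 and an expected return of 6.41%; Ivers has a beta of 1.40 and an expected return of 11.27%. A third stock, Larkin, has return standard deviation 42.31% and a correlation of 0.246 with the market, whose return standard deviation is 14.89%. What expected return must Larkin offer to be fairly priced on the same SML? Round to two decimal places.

7.01%

MRP = (11.27% − 6.41%) / (1.40 − 0.60) = 6.0750%
R_f = 6.41% − 0.60 × 6.0750% = 2.7650%
β_Larkin = ρ·σ_i/σ_m = 0.246 × 42.31 / 14.89 = 0.6990
E(R_Larkin) = R_f + β × MRP = 2.7650% + 0.6990 × 6.0750% = 7.01%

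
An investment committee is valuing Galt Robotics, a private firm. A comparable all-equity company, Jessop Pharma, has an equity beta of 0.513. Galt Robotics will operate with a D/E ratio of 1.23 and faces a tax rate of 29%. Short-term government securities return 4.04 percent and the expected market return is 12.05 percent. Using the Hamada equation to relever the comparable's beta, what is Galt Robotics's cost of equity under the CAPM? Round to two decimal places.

11.74%

β_L = β_U × [1 + (1 − t)(D/E)] = 0.513 × [1 + (1 − 0.29) × 1.23]
    = 0.513 × [1 + 0.71 × 1.23] = 0.513 × 1.8733 = 0.9610
MRP = 12.05% − 4.04% = 8.01%
E(R) = R_f + β_L × MRP = 4.04% + 0.9610 × 8.01% = 11.74%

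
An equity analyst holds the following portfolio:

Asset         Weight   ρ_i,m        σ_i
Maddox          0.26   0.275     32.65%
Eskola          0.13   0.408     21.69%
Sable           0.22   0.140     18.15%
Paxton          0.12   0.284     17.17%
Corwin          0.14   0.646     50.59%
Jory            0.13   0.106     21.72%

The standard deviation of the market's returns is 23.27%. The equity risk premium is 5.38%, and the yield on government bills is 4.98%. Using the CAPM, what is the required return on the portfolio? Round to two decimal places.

7.18%

β_Maddox = 0.275 × 32.65% / 23.27% = 0.3859
β_Eskola = 0.408 × 21.69% / 23.27% = 0.3803
β_Sable = 0.140 × 18.15% / 23.27% = 0.1092
β_Paxton = 0.284 × 17.17% / 23.27% = 0.2096
β_Corwin = 0.646 × 50.59% / 23.27% = 1.4044
β_Jory = 0.106 × 21.72% / 23.27% = 0.0989
β_P = Σ w_i β_i = 0.26×0.3859 + 0.13×0.3803 + 0.22×0.1092 + 0.12×0.2096 + 0.14×1.4044 + 0.13×0.0989 = 0.4084
E(R_P) = R_f + β_P × MRP = 4.98% + 0.4084 × 5.38% = 7.18%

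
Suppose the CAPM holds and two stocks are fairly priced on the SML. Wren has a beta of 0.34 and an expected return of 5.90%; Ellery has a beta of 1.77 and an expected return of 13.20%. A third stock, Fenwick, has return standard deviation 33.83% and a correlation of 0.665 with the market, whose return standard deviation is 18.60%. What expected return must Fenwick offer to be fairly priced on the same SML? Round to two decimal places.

MRP = (13.20% − 5.90%) / (1.77 − 0.34) = 5.1049%
R_f = 5.90% − 0.34 × 5.1049% = 4.1643%
β_Fenwick = ρ·σ_i/σ_m = 0.665 × 33.83 / 18.60 = 1.2095
E(R_Fenwick) = R_f + β × MRP = 4.1643% + 1.2095 × 5.1049% = 10.34%

10.34%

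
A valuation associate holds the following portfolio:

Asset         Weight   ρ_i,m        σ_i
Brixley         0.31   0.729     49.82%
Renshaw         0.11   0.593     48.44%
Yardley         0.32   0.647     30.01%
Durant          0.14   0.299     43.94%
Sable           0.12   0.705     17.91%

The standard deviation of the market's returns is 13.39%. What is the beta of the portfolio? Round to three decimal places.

β_Brixley = 0.729 × 49.82% / 13.39% = 2.7124
β_Renshaw = 0.593 × 48.44% / 13.39% = 2.1453
β_Yardley = 0.647 × 30.01% / 13.39% = 1.4501
β_Durant = 0.299 × 43.94% / 13.39% = 0.9812
β_Sable = 0.705 × 17.91% / 13.39% = 0.9430
β_P = Σ w_i β_i = 0.31×2.7124 + 0.11×2.1453 + 0.32×1.4501 + 0.14×0.9812 + 0.12×0.9430 = 1.7914

1.791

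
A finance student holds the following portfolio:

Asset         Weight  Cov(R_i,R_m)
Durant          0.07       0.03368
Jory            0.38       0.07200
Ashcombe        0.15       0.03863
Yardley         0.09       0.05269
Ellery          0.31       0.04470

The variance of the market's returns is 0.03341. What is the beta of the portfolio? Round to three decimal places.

1.620

β_Durant = 0.03368 / 0.03341 = 1.0081
β_Jory = 0.07200 / 0.03341 = 2.1550
β_Ashcombe = 0.03863 / 0.03341 = 1.1562
β_Yardley = 0.05269 / 0.03341 = 1.5771
β_Ellery = 0.04470 / 0.03341 = 1.3379
β_P = Σ w_i β_i = 0.07×1.0081 + 0.38×2.1550 + 0.15×1.1562 + 0.09×1.5771 + 0.31×1.3379 = 1.6196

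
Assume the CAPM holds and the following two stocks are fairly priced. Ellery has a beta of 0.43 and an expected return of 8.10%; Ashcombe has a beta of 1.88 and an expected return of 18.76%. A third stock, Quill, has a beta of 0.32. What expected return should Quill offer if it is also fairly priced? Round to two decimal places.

MRP (SML slope) = (18.76% − 8.10%) / (1.88 − 0.43) = 10.66% / 1.45 = 7.3517%
R_f (intercept) = 8.10% − 0.43 × 7.3517% = 4.9388%
E(R_Quill) = R_f + β × MRP = 4.9388% + 0.32 × 7.3517% = 7.29%

7.29%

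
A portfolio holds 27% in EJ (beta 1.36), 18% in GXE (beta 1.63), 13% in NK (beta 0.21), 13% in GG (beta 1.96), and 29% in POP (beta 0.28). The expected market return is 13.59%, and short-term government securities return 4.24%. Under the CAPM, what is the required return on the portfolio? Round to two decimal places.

13.81%

β_P = Σ w_i β_i = 0.27×1.36 + 0.18×1.63 + 0.13×0.21 + 0.13×1.96 + 0.29×0.28 = 1.0239
MRP = 13.59% − 4.24% = 9.35%
E(R_P) = R_f + β_P × MRP = 4.24% + 1.0239 × 9.35% = 13.81%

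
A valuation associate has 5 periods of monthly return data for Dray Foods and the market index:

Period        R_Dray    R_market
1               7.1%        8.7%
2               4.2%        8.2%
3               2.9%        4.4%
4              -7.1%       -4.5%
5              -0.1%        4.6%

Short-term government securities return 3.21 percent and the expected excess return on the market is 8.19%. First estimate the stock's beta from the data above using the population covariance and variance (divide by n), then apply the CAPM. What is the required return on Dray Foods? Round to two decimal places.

11.28%

Mean R_i = (7.1 + 4.2 + 2.9 − 7.1 − 0.1) / 5 = 1.4000%
Mean R_m = (8.7 + 8.2 + 4.4 − 4.5 + 4.6) / 5 = 4.2800%
Σ(R_i − R̄_i)(R_m − R̄_m) = 110.5000  ⇒  Cov = 110.5000 / 5 = 22.1000
Σ(R_m − R̄_m)² = 112.1080  ⇒  Var(R_m) = 112.1080 / 5 = 22.4216
β = Cov / Var(R_m) = 22.1000 / 22.4216 = 0.9857
E(R) = R_f + β × MRP = 3.21% + 0.9857 × 8.19% = 11.28%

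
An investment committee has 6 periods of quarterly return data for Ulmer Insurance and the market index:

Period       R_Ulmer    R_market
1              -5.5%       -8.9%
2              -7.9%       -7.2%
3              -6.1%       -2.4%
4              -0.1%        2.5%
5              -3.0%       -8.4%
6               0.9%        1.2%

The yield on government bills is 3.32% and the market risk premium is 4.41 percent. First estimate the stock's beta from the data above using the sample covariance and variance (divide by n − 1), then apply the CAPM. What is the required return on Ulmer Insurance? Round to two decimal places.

Mean R_i = (-5.5 − 7.9 − 6.1 − 0.1 − 3.0 + 0.9) / 6 = -3.6167%
Mean R_m = (-8.9 − 7.2 − 2.4 + 2.5 − 8.4 + 1.2) / 6 = -3.8667%
Σ(R_i − R̄_i)(R_m − R̄_m) = 62.5933  ⇒  Cov = 62.5933 / 5 = 12.5187
Σ(R_m − R̄_m)² = 125.3533  ⇒  Var(R_m) = 125.3533 / 5 = 25.0707
β = Cov / Var(R_m) = 12.5187 / 25.0707 = 0.4993
E(R) = R_f + β × MRP = 3.32% + 0.4993 × 4.41% = 5.52%

5.52%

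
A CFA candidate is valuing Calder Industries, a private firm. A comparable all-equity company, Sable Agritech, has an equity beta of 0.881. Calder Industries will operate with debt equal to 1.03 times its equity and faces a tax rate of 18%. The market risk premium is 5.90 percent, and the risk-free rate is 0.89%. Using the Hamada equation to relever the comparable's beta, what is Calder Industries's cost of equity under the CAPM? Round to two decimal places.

10.48%

β_L = β_U × [1 + (1 − t)(D/E)] = 0.881 × [1 + (1 − 0.18) × 1.03]
    = 0.881 × [1 + 0.82 × 1.03] = 0.881 × 1.8446 = 1.6251
E(R) = R_f + β_L × MRP = 0.89% + 1.6251 × 5.90% = 10.48%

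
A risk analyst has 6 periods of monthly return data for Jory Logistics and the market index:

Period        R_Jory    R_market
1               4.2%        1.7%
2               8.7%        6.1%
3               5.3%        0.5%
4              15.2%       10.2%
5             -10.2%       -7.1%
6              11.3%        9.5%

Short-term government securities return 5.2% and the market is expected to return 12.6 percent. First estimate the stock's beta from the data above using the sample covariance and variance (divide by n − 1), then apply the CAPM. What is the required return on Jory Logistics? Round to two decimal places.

14.87%

Mean R_i = (4.2 + 8.7 + 5.3 + 15.2 − 10.2 + 11.3) / 6 = 5.7500%
Mean R_m = (1.7 + 6.1 + 0.5 + 10.2 − 7.1 + 9.5) / 6 = 3.4833%
Σ(R_i − R̄_i)(R_m − R̄_m) = 277.4950  ⇒  Cov = 277.4950 / 5 = 55.4990
Σ(R_m − R̄_m)² = 212.2483  ⇒  Var(R_m) = 212.2483 / 5 = 42.4497
β = Cov / Var(R_m) = 55.4990 / 42.4497 = 1.3074
MRP = 12.6% − 5.2% = 7.40%
E(R) = R_f + β × MRP = 5.2% + 1.3074 × 7.4% = 14.87%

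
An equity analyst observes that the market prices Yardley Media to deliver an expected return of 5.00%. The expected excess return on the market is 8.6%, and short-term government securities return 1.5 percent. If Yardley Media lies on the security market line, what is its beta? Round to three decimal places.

0.407

β = (E(R) − R_f) / MRP = (5.00% − 1.5%) / 8.6% = 3.50% / 8.6% = 0.407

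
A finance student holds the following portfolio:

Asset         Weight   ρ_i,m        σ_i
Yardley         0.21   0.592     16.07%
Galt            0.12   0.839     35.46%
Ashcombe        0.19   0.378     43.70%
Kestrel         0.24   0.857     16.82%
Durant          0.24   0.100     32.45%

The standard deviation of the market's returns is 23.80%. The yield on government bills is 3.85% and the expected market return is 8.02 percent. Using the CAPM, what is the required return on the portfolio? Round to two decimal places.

β_Yardley = 0.592 × 16.07% / 23.80% = 0.3997
β_Galt = 0.839 × 35.46% / 23.80% = 1.2500
β_Ashcombe = 0.378 × 43.70% / 23.80% = 0.6941
β_Kestrel = 0.857 × 16.82% / 23.80% = 0.6057
β_Durant = 0.100 × 32.45% / 23.80% = 0.1363
β_P = Σ w_i β_i = 0.21×0.3997 + 0.12×1.2500 + 0.19×0.6941 + 0.24×0.6057 + 0.24×0.1363 = 0.5439
MRP = 8.02% − 3.85% = 4.17%
E(R_P) = R_f + β_P × MRP = 3.85% + 0.5439 × 4.17% = 6.12%

6.12%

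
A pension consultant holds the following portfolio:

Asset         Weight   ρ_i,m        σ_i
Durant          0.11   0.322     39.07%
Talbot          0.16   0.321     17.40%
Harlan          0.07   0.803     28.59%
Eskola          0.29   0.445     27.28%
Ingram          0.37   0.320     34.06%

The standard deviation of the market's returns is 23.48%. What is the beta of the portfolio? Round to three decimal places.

0.487

β_Durant = 0.322 × 39.07% / 23.48% = 0.5358
β_Talbot = 0.321 × 17.40% / 23.48% = 0.2379
β_Harlan = 0.803 × 28.59% / 23.48% = 0.9778
β_Eskola = 0.445 × 27.28% / 23.48% = 0.5170
β_Ingram = 0.320 × 34.06% / 23.48% = 0.4642
β_P = Σ w_i β_i = 0.11×0.5358 + 0.16×0.2379 + 0.07×0.9778 + 0.29×0.5170 + 0.37×0.4642 = 0.4871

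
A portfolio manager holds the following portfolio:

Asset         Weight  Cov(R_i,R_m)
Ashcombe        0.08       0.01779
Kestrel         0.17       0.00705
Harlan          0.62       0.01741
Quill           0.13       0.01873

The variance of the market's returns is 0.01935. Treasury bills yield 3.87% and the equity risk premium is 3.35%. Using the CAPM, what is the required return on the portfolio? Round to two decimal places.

β_Ashcombe = 0.01779 / 0.01935 = 0.9194
β_Kestrel = 0.00705 / 0.01935 = 0.3643
β_Harlan = 0.01741 / 0.01935 = 0.8997
β_Quill = 0.01873 / 0.01935 = 0.9680
β_P = Σ w_i β_i = 0.08×0.9194 + 0.17×0.3643 + 0.62×0.8997 + 0.13×0.9680 = 0.8191
E(R_P) = R_f + β_P × MRP = 3.87% + 0.8191 × 3.35% = 6.61%

6.61%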